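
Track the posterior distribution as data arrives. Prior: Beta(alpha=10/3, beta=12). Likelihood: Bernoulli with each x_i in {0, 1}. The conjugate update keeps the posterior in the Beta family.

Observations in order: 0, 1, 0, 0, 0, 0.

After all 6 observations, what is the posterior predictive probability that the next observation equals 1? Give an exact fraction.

obs 1: x=0 → posterior Beta(10/3, 13)
obs 2: x=1 → posterior Beta(13/3, 13)
obs 3: x=0 → posterior Beta(13/3, 14)
obs 4: x=0 → posterior Beta(13/3, 15)
obs 5: x=0 → posterior Beta(13/3, 16)
obs 6: x=0 → posterior Beta(13/3, 17)

13/64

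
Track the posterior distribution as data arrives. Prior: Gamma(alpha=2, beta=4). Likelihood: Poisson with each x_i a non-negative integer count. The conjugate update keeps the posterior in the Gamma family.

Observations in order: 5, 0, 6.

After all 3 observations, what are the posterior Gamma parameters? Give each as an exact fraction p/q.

alpha=13, beta=7

obs 1: x=5 → posterior Gamma(7, 5)
obs 2: x=0 → posterior Gamma(7, 6)
obs 3: x=6 → posterior Gamma(13, 7)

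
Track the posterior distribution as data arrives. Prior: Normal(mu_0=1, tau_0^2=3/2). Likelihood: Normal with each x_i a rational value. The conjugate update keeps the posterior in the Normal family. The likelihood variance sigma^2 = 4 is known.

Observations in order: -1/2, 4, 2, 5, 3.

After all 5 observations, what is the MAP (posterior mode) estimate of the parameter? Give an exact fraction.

97/46

obs 1: x=-1/2 → posterior Normal(13/22, 12/11)
obs 2: x=4 → posterior Normal(37/28, 6/7)
obs 3: x=2 → posterior Normal(49/34, 12/17)
obs 4: x=5 → posterior Normal(79/40, 3/5)
obs 5: x=3 → posterior Normal(97/46, 12/23)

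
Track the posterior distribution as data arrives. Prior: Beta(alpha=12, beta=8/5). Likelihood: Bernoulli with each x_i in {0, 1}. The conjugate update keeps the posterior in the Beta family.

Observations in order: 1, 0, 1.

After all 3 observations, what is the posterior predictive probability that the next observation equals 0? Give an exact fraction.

obs 1: x=1 → posterior Beta(13, 8/5)
obs 2: x=0 → posterior Beta(13, 13/5)
obs 3: x=1 → posterior Beta(14, 13/5)

13/83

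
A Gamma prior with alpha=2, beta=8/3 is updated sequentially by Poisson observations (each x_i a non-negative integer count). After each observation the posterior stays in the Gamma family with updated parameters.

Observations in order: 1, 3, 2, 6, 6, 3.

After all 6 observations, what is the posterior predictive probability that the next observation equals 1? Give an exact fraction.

24167743003771839693045660326559744/125184900814733057351483732809459681

obs 1: x=1 → posterior Gamma(3, 11/3)
obs 2: x=3 → posterior Gamma(6, 14/3)
obs 3: x=2 → posterior Gamma(8, 17/3)
obs 4: x=6 → posterior Gamma(14, 20/3)
obs 5: x=6 → posterior Gamma(20, 23/3)
obs 6: x=3 → posterior Gamma(23, 26/3)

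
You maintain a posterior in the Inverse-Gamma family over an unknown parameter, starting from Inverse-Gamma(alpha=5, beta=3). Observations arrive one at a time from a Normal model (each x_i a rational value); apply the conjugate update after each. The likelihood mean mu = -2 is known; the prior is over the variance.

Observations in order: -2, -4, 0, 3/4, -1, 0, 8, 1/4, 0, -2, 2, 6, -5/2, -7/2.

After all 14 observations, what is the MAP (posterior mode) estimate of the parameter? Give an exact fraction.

1745/208

obs 1: x=-2 → posterior Inverse-Gamma(11/2, 3)
obs 2: x=-4 → posterior Inverse-Gamma(6, 5)
obs 3: x=0 → posterior Inverse-Gamma(13/2, 7)
obs 4: x=3/4 → posterior Inverse-Gamma(7, 345/32)
obs 5: x=-1 → posterior Inverse-Gamma(15/2, 361/32)
obs 6: x=0 → posterior Inverse-Gamma(8, 425/32)
obs 7: x=8 → posterior Inverse-Gamma(17/2, 2025/32)
obs 8: x=1/4 → posterior Inverse-Gamma(9, 1053/16)
obs 9: x=0 → posterior Inverse-Gamma(19/2, 1085/16)
obs 10: x=-2 → posterior Inverse-Gamma(10, 1085/16)
obs 11: x=2 → posterior Inverse-Gamma(21/2, 1213/16)
obs 12: x=6 → posterior Inverse-Gamma(11, 1725/16)
obs 13: x=-5/2 → posterior Inverse-Gamma(23/2, 1727/16)
obs 14: x=-7/2 → posterior Inverse-Gamma(12, 1745/16)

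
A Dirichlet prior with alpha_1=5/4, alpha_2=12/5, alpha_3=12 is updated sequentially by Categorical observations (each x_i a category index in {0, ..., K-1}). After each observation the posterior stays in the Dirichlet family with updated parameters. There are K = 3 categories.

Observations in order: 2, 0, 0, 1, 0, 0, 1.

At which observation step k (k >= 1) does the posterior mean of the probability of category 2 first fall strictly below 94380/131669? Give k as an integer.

obs 1: x=2 → posterior Dirichlet(5/4, 12/5, 13)
obs 2: x=0 → posterior Dirichlet(9/4, 12/5, 13)
obs 3: x=0 → posterior Dirichlet(13/4, 12/5, 13)
obs 4: x=1 → posterior Dirichlet(13/4, 17/5, 13)
obs 5: x=0 → posterior Dirichlet(17/4, 17/5, 13)
obs 6: x=0 → posterior Dirichlet(21/4, 17/5, 13)
obs 7: x=1 → posterior Dirichlet(21/4, 22/5, 13)

k = 3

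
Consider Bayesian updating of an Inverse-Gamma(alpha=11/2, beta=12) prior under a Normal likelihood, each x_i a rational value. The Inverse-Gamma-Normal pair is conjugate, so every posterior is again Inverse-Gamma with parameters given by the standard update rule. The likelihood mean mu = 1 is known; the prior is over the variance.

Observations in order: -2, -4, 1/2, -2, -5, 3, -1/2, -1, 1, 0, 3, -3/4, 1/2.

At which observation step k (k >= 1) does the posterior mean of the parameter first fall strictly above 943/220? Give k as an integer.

k = 2

obs 1: x=-2 → posterior Inverse-Gamma(6, 33/2)
obs 2: x=-4 → posterior Inverse-Gamma(13/2, 29)
obs 3: x=1/2 → posterior Inverse-Gamma(7, 233/8)
obs 4: x=-2 → posterior Inverse-Gamma(15/2, 269/8)
obs 5: x=-5 → posterior Inverse-Gamma(8, 413/8)
obs 6: x=3 → posterior Inverse-Gamma(17/2, 429/8)
obs 7: x=-1/2 → posterior Inverse-Gamma(9, 219/4)
obs 8: x=-1 → posterior Inverse-Gamma(19/2, 227/4)
obs 9: x=1 → posterior Inverse-Gamma(10, 227/4)
obs 10: x=0 → posterior Inverse-Gamma(21/2, 229/4)
obs 11: x=3 → posterior Inverse-Gamma(11, 237/4)
obs 12: x=-3/4 → posterior Inverse-Gamma(23/2, 1945/32)
obs 13: x=1/2 → posterior Inverse-Gamma(12, 1949/32)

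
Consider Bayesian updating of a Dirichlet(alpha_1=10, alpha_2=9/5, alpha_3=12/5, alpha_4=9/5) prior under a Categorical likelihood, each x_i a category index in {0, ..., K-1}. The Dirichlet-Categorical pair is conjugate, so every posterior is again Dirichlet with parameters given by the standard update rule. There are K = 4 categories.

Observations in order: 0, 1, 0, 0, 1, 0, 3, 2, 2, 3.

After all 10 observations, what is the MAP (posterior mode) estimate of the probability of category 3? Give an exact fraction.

7/55

obs 1: x=0 → posterior Dirichlet(11, 9/5, 12/5, 9/5)
obs 2: x=1 → posterior Dirichlet(11, 14/5, 12/5, 9/5)
obs 3: x=0 → posterior Dirichlet(12, 14/5, 12/5, 9/5)
obs 4: x=0 → posterior Dirichlet(13, 14/5, 12/5, 9/5)
obs 5: x=1 → posterior Dirichlet(13, 19/5, 12/5, 9/5)
obs 6: x=0 → posterior Dirichlet(14, 19/5, 12/5, 9/5)
obs 7: x=3 → posterior Dirichlet(14, 19/5, 12/5, 14/5)
obs 8: x=2 → posterior Dirichlet(14, 19/5, 17/5, 14/5)
obs 9: x=2 → posterior Dirichlet(14, 19/5, 22/5, 14/5)
obs 10: x=3 → posterior Dirichlet(14, 19/5, 22/5, 19/5)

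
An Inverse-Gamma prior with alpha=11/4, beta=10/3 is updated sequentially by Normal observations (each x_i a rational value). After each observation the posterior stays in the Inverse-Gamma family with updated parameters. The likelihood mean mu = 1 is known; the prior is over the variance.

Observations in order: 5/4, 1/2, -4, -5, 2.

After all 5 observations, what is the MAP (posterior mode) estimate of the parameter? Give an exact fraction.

obs 1: x=5/4 → posterior Inverse-Gamma(13/4, 323/96)
obs 2: x=1/2 → posterior Inverse-Gamma(15/4, 335/96)
obs 3: x=-4 → posterior Inverse-Gamma(17/4, 1535/96)
obs 4: x=-5 → posterior Inverse-Gamma(19/4, 3263/96)
obs 5: x=2 → posterior Inverse-Gamma(21/4, 3311/96)

3311/600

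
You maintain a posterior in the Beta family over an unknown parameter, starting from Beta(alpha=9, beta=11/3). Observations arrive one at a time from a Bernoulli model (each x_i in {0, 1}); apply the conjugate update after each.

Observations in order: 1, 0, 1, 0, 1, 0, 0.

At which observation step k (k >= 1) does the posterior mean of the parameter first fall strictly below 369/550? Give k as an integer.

obs 1: x=1 → posterior Beta(10, 11/3)
obs 2: x=0 → posterior Beta(10, 14/3)
obs 3: x=1 → posterior Beta(11, 14/3)
obs 4: x=0 → posterior Beta(11, 17/3)
obs 5: x=1 → posterior Beta(12, 17/3)
obs 6: x=0 → posterior Beta(12, 20/3)
obs 7: x=0 → posterior Beta(12, 23/3)

k = 4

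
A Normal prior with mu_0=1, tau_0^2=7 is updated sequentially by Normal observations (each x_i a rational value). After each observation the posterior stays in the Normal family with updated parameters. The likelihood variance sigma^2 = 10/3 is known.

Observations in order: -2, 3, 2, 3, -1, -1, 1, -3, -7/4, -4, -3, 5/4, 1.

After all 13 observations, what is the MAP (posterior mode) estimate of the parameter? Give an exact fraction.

-169/566

obs 1: x=-2 → posterior Normal(-32/31, 70/31)
obs 2: x=3 → posterior Normal(31/52, 35/26)
obs 3: x=2 → posterior Normal(1, 70/73)
obs 4: x=3 → posterior Normal(68/47, 35/47)
obs 5: x=-1 → posterior Normal(1, 14/23)
obs 6: x=-1 → posterior Normal(47/68, 35/68)
obs 7: x=1 → posterior Normal(115/157, 70/157)
obs 8: x=-3 → posterior Normal(26/89, 35/89)
obs 9: x=-7/4 → posterior Normal(61/796, 70/199)
obs 10: x=-4 → posterior Normal(-5/16, 7/22)
obs 11: x=-3 → posterior Normal(-527/964, 70/241)
obs 12: x=5/4 → posterior Normal(-211/524, 35/131)
obs 13: x=1 → posterior Normal(-169/566, 70/283)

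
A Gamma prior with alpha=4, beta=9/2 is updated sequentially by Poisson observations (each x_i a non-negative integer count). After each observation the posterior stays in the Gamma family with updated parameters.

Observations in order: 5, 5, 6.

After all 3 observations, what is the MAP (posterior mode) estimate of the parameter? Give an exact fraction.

38/15

obs 1: x=5 → posterior Gamma(9, 11/2)
obs 2: x=5 → posterior Gamma(14, 13/2)
obs 3: x=6 → posterior Gamma(20, 15/2)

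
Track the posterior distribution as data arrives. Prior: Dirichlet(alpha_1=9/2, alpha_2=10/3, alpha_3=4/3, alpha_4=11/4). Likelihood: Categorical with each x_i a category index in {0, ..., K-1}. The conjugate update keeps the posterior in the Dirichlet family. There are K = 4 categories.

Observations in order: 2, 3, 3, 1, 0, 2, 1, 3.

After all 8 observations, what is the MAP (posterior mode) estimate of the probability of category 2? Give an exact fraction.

28/191

obs 1: x=2 → posterior Dirichlet(9/2, 10/3, 7/3, 11/4)
obs 2: x=3 → posterior Dirichlet(9/2, 10/3, 7/3, 15/4)
obs 3: x=3 → posterior Dirichlet(9/2, 10/3, 7/3, 19/4)
obs 4: x=1 → posterior Dirichlet(9/2, 13/3, 7/3, 19/4)
obs 5: x=0 → posterior Dirichlet(11/2, 13/3, 7/3, 19/4)
obs 6: x=2 → posterior Dirichlet(11/2, 13/3, 10/3, 19/4)
obs 7: x=1 → posterior Dirichlet(11/2, 16/3, 10/3, 19/4)
obs 8: x=3 → posterior Dirichlet(11/2, 16/3, 10/3, 23/4)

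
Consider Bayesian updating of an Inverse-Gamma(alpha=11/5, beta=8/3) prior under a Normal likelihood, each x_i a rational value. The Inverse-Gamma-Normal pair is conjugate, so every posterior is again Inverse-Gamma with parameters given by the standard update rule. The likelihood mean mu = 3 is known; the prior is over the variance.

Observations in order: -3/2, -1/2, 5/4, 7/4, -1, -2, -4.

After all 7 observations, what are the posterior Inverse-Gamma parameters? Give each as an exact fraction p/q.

alpha=57/10, beta=3179/48

obs 1: x=-3/2 → posterior Inverse-Gamma(27/10, 307/24)
obs 2: x=-1/2 → posterior Inverse-Gamma(16/5, 227/12)
obs 3: x=5/4 → posterior Inverse-Gamma(37/10, 1963/96)
obs 4: x=7/4 → posterior Inverse-Gamma(21/5, 1019/48)
obs 5: x=-1 → posterior Inverse-Gamma(47/10, 1403/48)
obs 6: x=-2 → posterior Inverse-Gamma(26/5, 2003/48)
obs 7: x=-4 → posterior Inverse-Gamma(57/10, 3179/48)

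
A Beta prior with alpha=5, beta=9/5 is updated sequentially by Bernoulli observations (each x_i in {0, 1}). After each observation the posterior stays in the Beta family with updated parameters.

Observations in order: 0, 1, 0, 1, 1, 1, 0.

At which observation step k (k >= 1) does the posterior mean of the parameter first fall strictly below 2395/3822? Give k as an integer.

k = 3

obs 1: x=0 → posterior Beta(5, 14/5)
obs 2: x=1 → posterior Beta(6, 14/5)
obs 3: x=0 → posterior Beta(6, 19/5)
obs 4: x=1 → posterior Beta(7, 19/5)
obs 5: x=1 → posterior Beta(8, 19/5)
obs 6: x=1 → posterior Beta(9, 19/5)
obs 7: x=0 → posterior Beta(9, 24/5)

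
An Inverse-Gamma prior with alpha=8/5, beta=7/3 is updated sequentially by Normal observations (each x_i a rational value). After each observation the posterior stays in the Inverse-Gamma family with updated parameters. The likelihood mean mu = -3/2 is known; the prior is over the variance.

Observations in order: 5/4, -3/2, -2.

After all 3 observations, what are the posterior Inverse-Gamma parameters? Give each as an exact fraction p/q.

alpha=31/10, beta=599/96

obs 1: x=5/4 → posterior Inverse-Gamma(21/10, 587/96)
obs 2: x=-3/2 → posterior Inverse-Gamma(13/5, 587/96)
obs 3: x=-2 → posterior Inverse-Gamma(31/10, 599/96)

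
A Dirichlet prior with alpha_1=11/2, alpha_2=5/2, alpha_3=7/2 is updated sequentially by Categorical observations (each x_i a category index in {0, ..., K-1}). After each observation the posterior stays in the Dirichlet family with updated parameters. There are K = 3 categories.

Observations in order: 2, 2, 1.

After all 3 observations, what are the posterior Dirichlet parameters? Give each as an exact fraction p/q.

alpha_1=11/2, alpha_2=7/2, alpha_3=11/2

obs 1: x=2 → posterior Dirichlet(11/2, 5/2, 9/2)
obs 2: x=2 → posterior Dirichlet(11/2, 5/2, 11/2)
obs 3: x=1 → posterior Dirichlet(11/2, 7/2, 11/2)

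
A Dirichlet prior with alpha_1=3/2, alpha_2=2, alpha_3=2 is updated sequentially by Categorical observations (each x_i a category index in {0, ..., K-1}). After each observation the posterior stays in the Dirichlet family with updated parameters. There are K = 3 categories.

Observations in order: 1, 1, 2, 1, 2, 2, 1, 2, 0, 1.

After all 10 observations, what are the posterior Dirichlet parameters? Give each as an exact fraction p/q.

alpha_1=5/2, alpha_2=7, alpha_3=6

obs 1: x=1 → posterior Dirichlet(3/2, 3, 2)
obs 2: x=1 → posterior Dirichlet(3/2, 4, 2)
obs 3: x=2 → posterior Dirichlet(3/2, 4, 3)
obs 4: x=1 → posterior Dirichlet(3/2, 5, 3)
obs 5: x=2 → posterior Dirichlet(3/2, 5, 4)
obs 6: x=2 → posterior Dirichlet(3/2, 5, 5)
obs 7: x=1 → posterior Dirichlet(3/2, 6, 5)
obs 8: x=2 → posterior Dirichlet(3/2, 6, 6)
obs 9: x=0 → posterior Dirichlet(5/2, 6, 6)
obs 10: x=1 → posterior Dirichlet(5/2, 7, 6)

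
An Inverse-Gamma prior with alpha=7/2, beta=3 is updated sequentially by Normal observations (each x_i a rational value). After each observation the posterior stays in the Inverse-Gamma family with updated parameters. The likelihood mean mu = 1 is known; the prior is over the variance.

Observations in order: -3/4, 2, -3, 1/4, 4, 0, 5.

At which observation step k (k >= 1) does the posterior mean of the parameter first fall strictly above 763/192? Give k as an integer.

obs 1: x=-3/4 → posterior Inverse-Gamma(4, 145/32)
obs 2: x=2 → posterior Inverse-Gamma(9/2, 161/32)
obs 3: x=-3 → posterior Inverse-Gamma(5, 417/32)
obs 4: x=1/4 → posterior Inverse-Gamma(11/2, 213/16)
obs 5: x=4 → posterior Inverse-Gamma(6, 285/16)
obs 6: x=0 → posterior Inverse-Gamma(13/2, 293/16)
obs 7: x=5 → posterior Inverse-Gamma(7, 421/16)

k = 7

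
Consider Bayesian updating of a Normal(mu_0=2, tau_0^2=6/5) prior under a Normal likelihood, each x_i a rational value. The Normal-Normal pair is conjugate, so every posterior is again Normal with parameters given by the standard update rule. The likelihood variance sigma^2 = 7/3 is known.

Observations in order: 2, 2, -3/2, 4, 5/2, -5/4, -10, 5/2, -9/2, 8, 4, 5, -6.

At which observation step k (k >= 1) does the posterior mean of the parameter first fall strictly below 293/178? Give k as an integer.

obs 1: x=2 → posterior Normal(2, 42/53)
obs 2: x=2 → posterior Normal(2, 42/71)
obs 3: x=-3/2 → posterior Normal(115/89, 42/89)
obs 4: x=4 → posterior Normal(187/107, 42/107)
obs 5: x=5/2 → posterior Normal(232/125, 42/125)
obs 6: x=-5/4 → posterior Normal(419/286, 42/143)
obs 7: x=-10 → posterior Normal(59/322, 6/23)
obs 8: x=5/2 → posterior Normal(149/358, 42/179)
obs 9: x=-9/2 → posterior Normal(-13/394, 42/197)
obs 10: x=8 → posterior Normal(55/86, 42/215)
obs 11: x=4 → posterior Normal(419/466, 42/233)
obs 12: x=5 → posterior Normal(599/502, 42/251)
obs 13: x=-6 → posterior Normal(383/538, 42/269)

k = 3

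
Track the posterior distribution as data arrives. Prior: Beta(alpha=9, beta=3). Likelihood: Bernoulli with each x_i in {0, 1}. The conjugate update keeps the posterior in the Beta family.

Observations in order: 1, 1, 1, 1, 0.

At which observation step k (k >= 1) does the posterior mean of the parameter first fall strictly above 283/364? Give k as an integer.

obs 1: x=1 → posterior Beta(10, 3)
obs 2: x=1 → posterior Beta(11, 3)
obs 3: x=1 → posterior Beta(12, 3)
obs 4: x=1 → posterior Beta(13, 3)
obs 5: x=0 → posterior Beta(13, 4)

k = 2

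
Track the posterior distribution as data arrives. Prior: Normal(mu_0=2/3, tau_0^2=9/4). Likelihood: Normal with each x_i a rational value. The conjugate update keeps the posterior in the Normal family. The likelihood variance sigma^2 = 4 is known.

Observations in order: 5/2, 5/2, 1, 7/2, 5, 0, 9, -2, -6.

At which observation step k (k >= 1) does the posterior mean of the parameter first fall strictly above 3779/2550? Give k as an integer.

obs 1: x=5/2 → posterior Normal(199/150, 36/25)
obs 2: x=5/2 → posterior Normal(167/102, 18/17)
obs 3: x=1 → posterior Normal(194/129, 36/43)
obs 4: x=7/2 → posterior Normal(577/312, 9/13)
obs 5: x=5 → posterior Normal(847/366, 36/61)
obs 6: x=0 → posterior Normal(121/60, 18/35)
obs 7: x=9 → posterior Normal(1333/474, 36/79)
obs 8: x=-2 → posterior Normal(1225/528, 9/22)
obs 9: x=-6 → posterior Normal(901/582, 36/97)

k = 2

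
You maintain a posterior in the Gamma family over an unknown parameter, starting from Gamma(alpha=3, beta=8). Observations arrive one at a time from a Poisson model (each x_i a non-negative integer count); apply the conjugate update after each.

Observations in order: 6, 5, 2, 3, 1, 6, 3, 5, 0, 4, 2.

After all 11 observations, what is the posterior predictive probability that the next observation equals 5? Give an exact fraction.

obs 1: x=6 → posterior Gamma(9, 9)
obs 2: x=5 → posterior Gamma(14, 10)
obs 3: x=2 → posterior Gamma(16, 11)
obs 4: x=3 → posterior Gamma(19, 12)
obs 5: x=1 → posterior Gamma(20, 13)
obs 6: x=6 → posterior Gamma(26, 14)
obs 7: x=3 → posterior Gamma(29, 15)
obs 8: x=5 → posterior Gamma(34, 16)
obs 9: x=0 → posterior Gamma(34, 17)
obs 10: x=4 → posterior Gamma(38, 18)
obs 11: x=2 → posterior Gamma(40, 19)

191816991697275097482580912303507899010848835372603606951/4398046511104000000000000000000000000000000000000000000000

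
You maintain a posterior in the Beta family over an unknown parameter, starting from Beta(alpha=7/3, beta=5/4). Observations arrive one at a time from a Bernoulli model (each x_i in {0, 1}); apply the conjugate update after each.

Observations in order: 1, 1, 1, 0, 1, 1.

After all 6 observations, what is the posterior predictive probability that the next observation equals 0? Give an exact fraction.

27/115

obs 1: x=1 → posterior Beta(10/3, 5/4)
obs 2: x=1 → posterior Beta(13/3, 5/4)
obs 3: x=1 → posterior Beta(16/3, 5/4)
obs 4: x=0 → posterior Beta(16/3, 9/4)
obs 5: x=1 → posterior Beta(19/3, 9/4)
obs 6: x=1 → posterior Beta(22/3, 9/4)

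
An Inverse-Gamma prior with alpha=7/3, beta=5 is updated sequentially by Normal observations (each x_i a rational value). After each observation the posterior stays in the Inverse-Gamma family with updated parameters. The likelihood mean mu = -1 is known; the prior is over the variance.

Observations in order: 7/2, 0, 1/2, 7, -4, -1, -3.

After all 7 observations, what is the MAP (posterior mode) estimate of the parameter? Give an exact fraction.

663/82

obs 1: x=7/2 → posterior Inverse-Gamma(17/6, 121/8)
obs 2: x=0 → posterior Inverse-Gamma(10/3, 125/8)
obs 3: x=1/2 → posterior Inverse-Gamma(23/6, 67/4)
obs 4: x=7 → posterior Inverse-Gamma(13/3, 195/4)
obs 5: x=-4 → posterior Inverse-Gamma(29/6, 213/4)
obs 6: x=-1 → posterior Inverse-Gamma(16/3, 213/4)
obs 7: x=-3 → posterior Inverse-Gamma(35/6, 221/4)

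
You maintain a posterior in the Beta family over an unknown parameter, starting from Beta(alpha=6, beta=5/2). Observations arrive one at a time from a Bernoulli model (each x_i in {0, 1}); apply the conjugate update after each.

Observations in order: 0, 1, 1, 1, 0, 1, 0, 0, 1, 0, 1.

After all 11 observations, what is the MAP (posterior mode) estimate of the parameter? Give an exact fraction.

22/35

obs 1: x=0 → posterior Beta(6, 7/2)
obs 2: x=1 → posterior Beta(7, 7/2)
obs 3: x=1 → posterior Beta(8, 7/2)
obs 4: x=1 → posterior Beta(9, 7/2)
obs 5: x=0 → posterior Beta(9, 9/2)
obs 6: x=1 → posterior Beta(10, 9/2)
obs 7: x=0 → posterior Beta(10, 11/2)
obs 8: x=0 → posterior Beta(10, 13/2)
obs 9: x=1 → posterior Beta(11, 13/2)
obs 10: x=0 → posterior Beta(11, 15/2)
obs 11: x=1 → posterior Beta(12, 15/2)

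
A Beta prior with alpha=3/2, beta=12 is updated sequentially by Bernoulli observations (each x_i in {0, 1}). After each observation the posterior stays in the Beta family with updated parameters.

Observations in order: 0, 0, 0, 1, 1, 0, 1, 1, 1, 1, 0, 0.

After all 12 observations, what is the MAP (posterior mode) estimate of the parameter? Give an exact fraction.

13/47

obs 1: x=0 → posterior Beta(3/2, 13)
obs 2: x=0 → posterior Beta(3/2, 14)
obs 3: x=0 → posterior Beta(3/2, 15)
obs 4: x=1 → posterior Beta(5/2, 15)
obs 5: x=1 → posterior Beta(7/2, 15)
obs 6: x=0 → posterior Beta(7/2, 16)
obs 7: x=1 → posterior Beta(9/2, 16)
obs 8: x=1 → posterior Beta(11/2, 16)
obs 9: x=1 → posterior Beta(13/2, 16)
obs 10: x=1 → posterior Beta(15/2, 16)
obs 11: x=0 → posterior Beta(15/2, 17)
obs 12: x=0 → posterior Beta(15/2, 18)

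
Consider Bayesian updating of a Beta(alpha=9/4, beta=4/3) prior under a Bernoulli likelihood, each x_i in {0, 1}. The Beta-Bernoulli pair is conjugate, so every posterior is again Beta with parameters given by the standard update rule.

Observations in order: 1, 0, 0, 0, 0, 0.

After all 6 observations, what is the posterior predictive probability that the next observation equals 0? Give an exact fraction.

76/115

obs 1: x=1 → posterior Beta(13/4, 4/3)
obs 2: x=0 → posterior Beta(13/4, 7/3)
obs 3: x=0 → posterior Beta(13/4, 10/3)
obs 4: x=0 → posterior Beta(13/4, 13/3)
obs 5: x=0 → posterior Beta(13/4, 16/3)
obs 6: x=0 → posterior Beta(13/4, 19/3)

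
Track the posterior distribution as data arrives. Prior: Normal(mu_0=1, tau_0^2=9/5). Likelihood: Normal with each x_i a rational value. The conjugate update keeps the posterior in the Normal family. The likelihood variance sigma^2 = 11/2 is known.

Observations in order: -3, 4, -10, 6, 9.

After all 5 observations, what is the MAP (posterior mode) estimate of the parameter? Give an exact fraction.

163/145

obs 1: x=-3 → posterior Normal(1/73, 99/73)
obs 2: x=4 → posterior Normal(73/91, 99/91)
obs 3: x=-10 → posterior Normal(-107/109, 99/109)
obs 4: x=6 → posterior Normal(1/127, 99/127)
obs 5: x=9 → posterior Normal(163/145, 99/145)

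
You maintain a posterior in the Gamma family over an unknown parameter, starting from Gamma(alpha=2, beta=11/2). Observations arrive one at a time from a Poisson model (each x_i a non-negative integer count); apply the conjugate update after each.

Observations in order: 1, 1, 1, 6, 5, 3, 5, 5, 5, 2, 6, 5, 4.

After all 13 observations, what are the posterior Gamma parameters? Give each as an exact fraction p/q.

alpha=51, beta=37/2

obs 1: x=1 → posterior Gamma(3, 13/2)
obs 2: x=1 → posterior Gamma(4, 15/2)
obs 3: x=1 → posterior Gamma(5, 17/2)
obs 4: x=6 → posterior Gamma(11, 19/2)
obs 5: x=5 → posterior Gamma(16, 21/2)
obs 6: x=3 → posterior Gamma(19, 23/2)
obs 7: x=5 → posterior Gamma(24, 25/2)
obs 8: x=5 → posterior Gamma(29, 27/2)
obs 9: x=5 → posterior Gamma(34, 29/2)
obs 10: x=2 → posterior Gamma(36, 31/2)
obs 11: x=6 → posterior Gamma(42, 33/2)
obs 12: x=5 → posterior Gamma(47, 35/2)
obs 13: x=4 → posterior Gamma(51, 37/2)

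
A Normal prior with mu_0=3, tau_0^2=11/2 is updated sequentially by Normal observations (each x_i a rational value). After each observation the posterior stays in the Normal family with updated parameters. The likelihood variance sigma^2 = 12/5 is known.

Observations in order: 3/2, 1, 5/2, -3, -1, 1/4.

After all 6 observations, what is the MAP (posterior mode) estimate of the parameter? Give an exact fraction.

obs 1: x=3/2 → posterior Normal(309/158, 132/79)
obs 2: x=1 → posterior Normal(419/268, 66/67)
obs 3: x=5/2 → posterior Normal(347/189, 44/63)
obs 4: x=-3 → posterior Normal(91/122, 33/61)
obs 5: x=-1 → posterior Normal(127/299, 132/299)
obs 6: x=1/4 → posterior Normal(563/1416, 22/59)

563/1416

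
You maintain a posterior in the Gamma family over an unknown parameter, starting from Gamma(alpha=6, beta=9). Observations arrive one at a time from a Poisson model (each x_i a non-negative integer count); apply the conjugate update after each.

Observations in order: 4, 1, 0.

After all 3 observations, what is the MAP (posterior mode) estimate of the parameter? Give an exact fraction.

5/6

obs 1: x=4 → posterior Gamma(10, 10)
obs 2: x=1 → posterior Gamma(11, 11)
obs 3: x=0 → posterior Gamma(11, 12)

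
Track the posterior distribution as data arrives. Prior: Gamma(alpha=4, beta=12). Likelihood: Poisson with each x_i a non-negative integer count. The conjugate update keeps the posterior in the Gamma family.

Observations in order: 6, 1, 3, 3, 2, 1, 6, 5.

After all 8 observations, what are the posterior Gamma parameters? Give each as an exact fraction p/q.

alpha=31, beta=20

obs 1: x=6 → posterior Gamma(10, 13)
obs 2: x=1 → posterior Gamma(11, 14)
obs 3: x=3 → posterior Gamma(14, 15)
obs 4: x=3 → posterior Gamma(17, 16)
obs 5: x=2 → posterior Gamma(19, 17)
obs 6: x=1 → posterior Gamma(20, 18)
obs 7: x=6 → posterior Gamma(26, 19)
obs 8: x=5 → posterior Gamma(31, 20)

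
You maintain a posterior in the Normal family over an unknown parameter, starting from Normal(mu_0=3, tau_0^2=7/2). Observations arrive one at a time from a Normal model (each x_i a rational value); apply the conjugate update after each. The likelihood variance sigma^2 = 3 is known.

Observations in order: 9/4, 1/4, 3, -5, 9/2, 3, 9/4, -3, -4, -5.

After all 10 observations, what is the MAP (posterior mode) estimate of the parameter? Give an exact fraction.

23/304

obs 1: x=9/4 → posterior Normal(135/52, 21/13)
obs 2: x=1/4 → posterior Normal(71/40, 21/20)
obs 3: x=3 → posterior Normal(113/54, 7/9)
obs 4: x=-5 → posterior Normal(43/68, 21/34)
obs 5: x=9/2 → posterior Normal(53/41, 21/41)
obs 6: x=3 → posterior Normal(37/24, 7/16)
obs 7: x=9/4 → posterior Normal(359/220, 21/55)
obs 8: x=-3 → posterior Normal(275/248, 21/62)
obs 9: x=-4 → posterior Normal(163/276, 7/23)
obs 10: x=-5 → posterior Normal(23/304, 21/76)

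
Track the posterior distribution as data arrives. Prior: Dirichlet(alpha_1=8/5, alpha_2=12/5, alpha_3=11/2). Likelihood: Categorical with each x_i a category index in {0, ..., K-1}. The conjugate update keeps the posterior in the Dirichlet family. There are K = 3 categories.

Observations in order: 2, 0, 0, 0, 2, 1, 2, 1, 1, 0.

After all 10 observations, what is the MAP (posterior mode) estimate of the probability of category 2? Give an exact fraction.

obs 1: x=2 → posterior Dirichlet(8/5, 12/5, 13/2)
obs 2: x=0 → posterior Dirichlet(13/5, 12/5, 13/2)
obs 3: x=0 → posterior Dirichlet(18/5, 12/5, 13/2)
obs 4: x=0 → posterior Dirichlet(23/5, 12/5, 13/2)
obs 5: x=2 → posterior Dirichlet(23/5, 12/5, 15/2)
obs 6: x=1 → posterior Dirichlet(23/5, 17/5, 15/2)
obs 7: x=2 → posterior Dirichlet(23/5, 17/5, 17/2)
obs 8: x=1 → posterior Dirichlet(23/5, 22/5, 17/2)
obs 9: x=1 → posterior Dirichlet(23/5, 27/5, 17/2)
obs 10: x=0 → posterior Dirichlet(28/5, 27/5, 17/2)

5/11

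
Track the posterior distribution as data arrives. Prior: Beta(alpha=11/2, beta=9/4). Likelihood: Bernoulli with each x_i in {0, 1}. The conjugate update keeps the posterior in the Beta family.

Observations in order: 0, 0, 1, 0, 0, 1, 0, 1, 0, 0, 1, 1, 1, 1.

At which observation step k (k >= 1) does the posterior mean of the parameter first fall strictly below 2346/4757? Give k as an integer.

obs 1: x=0 → posterior Beta(11/2, 13/4)
obs 2: x=0 → posterior Beta(11/2, 17/4)
obs 3: x=1 → posterior Beta(13/2, 17/4)
obs 4: x=0 → posterior Beta(13/2, 21/4)
obs 5: x=0 → posterior Beta(13/2, 25/4)
obs 6: x=1 → posterior Beta(15/2, 25/4)
obs 7: x=0 → posterior Beta(15/2, 29/4)
obs 8: x=1 → posterior Beta(17/2, 29/4)
obs 9: x=0 → posterior Beta(17/2, 33/4)
obs 10: x=0 → posterior Beta(17/2, 37/4)
obs 11: x=1 → posterior Beta(19/2, 37/4)
obs 12: x=1 → posterior Beta(21/2, 37/4)
obs 13: x=1 → posterior Beta(23/2, 37/4)
obs 14: x=1 → posterior Beta(25/2, 37/4)

k = 10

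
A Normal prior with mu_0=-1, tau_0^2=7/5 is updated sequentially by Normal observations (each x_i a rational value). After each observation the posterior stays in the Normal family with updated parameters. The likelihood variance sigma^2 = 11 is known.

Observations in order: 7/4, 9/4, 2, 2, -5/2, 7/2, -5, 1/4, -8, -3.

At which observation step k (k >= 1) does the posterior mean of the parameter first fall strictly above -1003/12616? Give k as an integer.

obs 1: x=7/4 → posterior Normal(-171/248, 77/62)
obs 2: x=9/4 → posterior Normal(-9/23, 77/69)
obs 3: x=2 → posterior Normal(-13/76, 77/76)
obs 4: x=2 → posterior Normal(1/83, 77/83)
obs 5: x=-5/2 → posterior Normal(-11/60, 77/90)
obs 6: x=7/2 → posterior Normal(8/97, 77/97)
obs 7: x=-5 → posterior Normal(-27/104, 77/104)
obs 8: x=1/4 → posterior Normal(-101/444, 77/111)
obs 9: x=-8 → posterior Normal(-325/472, 77/118)
obs 10: x=-3 → posterior Normal(-409/500, 77/125)

k = 4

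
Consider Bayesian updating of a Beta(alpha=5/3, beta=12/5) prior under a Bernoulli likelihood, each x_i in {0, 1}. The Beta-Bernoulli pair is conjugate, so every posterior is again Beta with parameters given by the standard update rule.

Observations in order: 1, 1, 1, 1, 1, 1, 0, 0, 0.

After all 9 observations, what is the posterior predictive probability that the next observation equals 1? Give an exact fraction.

obs 1: x=1 → posterior Beta(8/3, 12/5)
obs 2: x=1 → posterior Beta(11/3, 12/5)
obs 3: x=1 → posterior Beta(14/3, 12/5)
obs 4: x=1 → posterior Beta(17/3, 12/5)
obs 5: x=1 → posterior Beta(20/3, 12/5)
obs 6: x=1 → posterior Beta(23/3, 12/5)
obs 7: x=0 → posterior Beta(23/3, 17/5)
obs 8: x=0 → posterior Beta(23/3, 22/5)
obs 9: x=0 → posterior Beta(23/3, 27/5)

115/196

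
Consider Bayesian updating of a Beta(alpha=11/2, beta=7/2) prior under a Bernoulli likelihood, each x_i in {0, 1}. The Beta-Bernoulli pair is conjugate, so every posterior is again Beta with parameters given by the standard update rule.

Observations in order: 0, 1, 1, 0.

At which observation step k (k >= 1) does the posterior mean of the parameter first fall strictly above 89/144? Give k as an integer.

k = 3

obs 1: x=0 → posterior Beta(11/2, 9/2)
obs 2: x=1 → posterior Beta(13/2, 9/2)
obs 3: x=1 → posterior Beta(15/2, 9/2)
obs 4: x=0 → posterior Beta(15/2, 11/2)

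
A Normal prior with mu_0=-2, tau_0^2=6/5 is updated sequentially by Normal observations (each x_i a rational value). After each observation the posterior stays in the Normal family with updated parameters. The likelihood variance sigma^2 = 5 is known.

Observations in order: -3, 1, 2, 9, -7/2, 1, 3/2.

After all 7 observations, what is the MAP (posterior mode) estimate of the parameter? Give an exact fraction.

obs 1: x=-3 → posterior Normal(-68/31, 30/31)
obs 2: x=1 → posterior Normal(-62/37, 30/37)
obs 3: x=2 → posterior Normal(-50/43, 30/43)
obs 4: x=9 → posterior Normal(4/49, 30/49)
obs 5: x=-7/2 → posterior Normal(-17/55, 6/11)
obs 6: x=1 → posterior Normal(-11/61, 30/61)
obs 7: x=3/2 → posterior Normal(-2/67, 30/67)

-2/67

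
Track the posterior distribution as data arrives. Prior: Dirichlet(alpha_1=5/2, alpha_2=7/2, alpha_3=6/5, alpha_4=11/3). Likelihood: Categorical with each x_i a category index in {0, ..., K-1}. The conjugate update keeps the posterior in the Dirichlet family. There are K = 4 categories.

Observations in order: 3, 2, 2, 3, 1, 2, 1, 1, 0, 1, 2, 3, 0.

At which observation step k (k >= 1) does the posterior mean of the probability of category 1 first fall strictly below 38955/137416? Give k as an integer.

obs 1: x=3 → posterior Dirichlet(5/2, 7/2, 6/5, 14/3)
obs 2: x=2 → posterior Dirichlet(5/2, 7/2, 11/5, 14/3)
obs 3: x=2 → posterior Dirichlet(5/2, 7/2, 16/5, 14/3)
obs 4: x=3 → posterior Dirichlet(5/2, 7/2, 16/5, 17/3)
obs 5: x=1 → posterior Dirichlet(5/2, 9/2, 16/5, 17/3)
obs 6: x=2 → posterior Dirichlet(5/2, 9/2, 21/5, 17/3)
obs 7: x=1 → posterior Dirichlet(5/2, 11/2, 21/5, 17/3)
obs 8: x=1 → posterior Dirichlet(5/2, 13/2, 21/5, 17/3)
obs 9: x=0 → posterior Dirichlet(7/2, 13/2, 21/5, 17/3)
obs 10: x=1 → posterior Dirichlet(7/2, 15/2, 21/5, 17/3)
obs 11: x=2 → posterior Dirichlet(7/2, 15/2, 26/5, 17/3)
obs 12: x=3 → posterior Dirichlet(7/2, 15/2, 26/5, 20/3)
obs 13: x=0 → posterior Dirichlet(9/2, 15/2, 26/5, 20/3)

k = 2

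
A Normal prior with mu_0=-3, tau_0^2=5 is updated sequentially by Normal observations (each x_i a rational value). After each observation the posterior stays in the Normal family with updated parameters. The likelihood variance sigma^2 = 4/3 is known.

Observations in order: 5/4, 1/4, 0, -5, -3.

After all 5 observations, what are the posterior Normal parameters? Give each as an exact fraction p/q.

obs 1: x=5/4 → posterior Normal(27/76, 20/19)
obs 2: x=1/4 → posterior Normal(21/68, 10/17)
obs 3: x=0 → posterior Normal(3/14, 20/49)
obs 4: x=-5 → posterior Normal(-129/128, 5/16)
obs 5: x=-3 → posterior Normal(-219/158, 20/79)

mu_0=-219/158, tau_0^2=20/79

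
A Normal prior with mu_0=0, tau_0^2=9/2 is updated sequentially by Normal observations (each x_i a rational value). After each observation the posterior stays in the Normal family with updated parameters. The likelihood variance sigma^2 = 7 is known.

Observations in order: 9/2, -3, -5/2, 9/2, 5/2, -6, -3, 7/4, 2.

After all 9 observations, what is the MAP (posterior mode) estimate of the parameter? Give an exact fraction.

obs 1: x=9/2 → posterior Normal(81/46, 63/23)
obs 2: x=-3 → posterior Normal(27/64, 63/32)
obs 3: x=-5/2 → posterior Normal(-9/41, 63/41)
obs 4: x=9/2 → posterior Normal(63/100, 63/50)
obs 5: x=5/2 → posterior Normal(54/59, 63/59)
obs 6: x=-6 → posterior Normal(0, 63/68)
obs 7: x=-3 → posterior Normal(-27/77, 9/11)
obs 8: x=7/4 → posterior Normal(-45/344, 63/86)
obs 9: x=2 → posterior Normal(27/380, 63/95)

27/380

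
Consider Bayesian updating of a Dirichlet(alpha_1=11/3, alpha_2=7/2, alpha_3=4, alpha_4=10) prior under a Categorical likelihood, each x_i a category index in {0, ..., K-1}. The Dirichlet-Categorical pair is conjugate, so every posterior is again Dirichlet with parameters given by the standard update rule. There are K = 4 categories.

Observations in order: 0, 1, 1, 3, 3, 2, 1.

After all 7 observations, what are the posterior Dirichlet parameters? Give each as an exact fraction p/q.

obs 1: x=0 → posterior Dirichlet(14/3, 7/2, 4, 10)
obs 2: x=1 → posterior Dirichlet(14/3, 9/2, 4, 10)
obs 3: x=1 → posterior Dirichlet(14/3, 11/2, 4, 10)
obs 4: x=3 → posterior Dirichlet(14/3, 11/2, 4, 11)
obs 5: x=3 → posterior Dirichlet(14/3, 11/2, 4, 12)
obs 6: x=2 → posterior Dirichlet(14/3, 11/2, 5, 12)
obs 7: x=1 → posterior Dirichlet(14/3, 13/2, 5, 12)

alpha_1=14/3, alpha_2=13/2, alpha_3=5, alpha_4=12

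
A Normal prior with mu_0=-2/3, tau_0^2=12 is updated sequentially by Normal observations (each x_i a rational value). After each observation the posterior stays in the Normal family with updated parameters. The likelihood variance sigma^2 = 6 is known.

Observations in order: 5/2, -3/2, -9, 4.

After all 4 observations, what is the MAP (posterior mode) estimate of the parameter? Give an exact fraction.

-26/27

obs 1: x=5/2 → posterior Normal(13/9, 4)
obs 2: x=-3/2 → posterior Normal(4/15, 12/5)
obs 3: x=-9 → posterior Normal(-50/21, 12/7)
obs 4: x=4 → posterior Normal(-26/27, 4/3)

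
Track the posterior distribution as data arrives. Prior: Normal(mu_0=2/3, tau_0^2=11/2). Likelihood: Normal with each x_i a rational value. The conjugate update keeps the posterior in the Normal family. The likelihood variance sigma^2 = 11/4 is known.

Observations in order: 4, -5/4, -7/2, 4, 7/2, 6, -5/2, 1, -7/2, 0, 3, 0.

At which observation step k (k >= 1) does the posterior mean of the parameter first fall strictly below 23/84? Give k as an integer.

obs 1: x=4 → posterior Normal(26/9, 11/6)
obs 2: x=-5/4 → posterior Normal(37/30, 11/10)
obs 3: x=-7/2 → posterior Normal(-5/42, 11/14)
obs 4: x=4 → posterior Normal(43/54, 11/18)
obs 5: x=7/2 → posterior Normal(85/66, 1/2)
obs 6: x=6 → posterior Normal(157/78, 11/26)
obs 7: x=-5/2 → posterior Normal(127/90, 11/30)
obs 8: x=1 → posterior Normal(139/102, 11/34)
obs 9: x=-7/2 → posterior Normal(97/114, 11/38)
obs 10: x=0 → posterior Normal(97/126, 11/42)
obs 11: x=3 → posterior Normal(133/138, 11/46)
obs 12: x=0 → posterior Normal(133/150, 11/50)

k = 3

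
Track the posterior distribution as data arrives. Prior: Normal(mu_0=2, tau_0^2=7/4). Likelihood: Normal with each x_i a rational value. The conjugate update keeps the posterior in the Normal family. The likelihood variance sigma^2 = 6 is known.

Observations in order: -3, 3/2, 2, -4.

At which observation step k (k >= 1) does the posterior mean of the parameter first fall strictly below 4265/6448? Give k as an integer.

obs 1: x=-3 → posterior Normal(27/31, 42/31)
obs 2: x=3/2 → posterior Normal(75/76, 21/19)
obs 3: x=2 → posterior Normal(103/90, 14/15)
obs 4: x=-4 → posterior Normal(47/104, 21/26)

k = 4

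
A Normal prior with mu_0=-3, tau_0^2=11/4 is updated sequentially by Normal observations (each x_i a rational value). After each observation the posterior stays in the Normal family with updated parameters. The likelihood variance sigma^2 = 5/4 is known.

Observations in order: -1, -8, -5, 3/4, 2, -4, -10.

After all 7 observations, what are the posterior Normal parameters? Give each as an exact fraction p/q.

mu_0=-1171/328, tau_0^2=55/328

obs 1: x=-1 → posterior Normal(-13/8, 55/64)
obs 2: x=-8 → posterior Normal(-38/9, 55/108)
obs 3: x=-5 → posterior Normal(-169/38, 55/152)
obs 4: x=3/4 → posterior Normal(-643/196, 55/196)
obs 5: x=2 → posterior Normal(-37/16, 11/48)
obs 6: x=-4 → posterior Normal(-731/284, 55/284)
obs 7: x=-10 → posterior Normal(-1171/328, 55/328)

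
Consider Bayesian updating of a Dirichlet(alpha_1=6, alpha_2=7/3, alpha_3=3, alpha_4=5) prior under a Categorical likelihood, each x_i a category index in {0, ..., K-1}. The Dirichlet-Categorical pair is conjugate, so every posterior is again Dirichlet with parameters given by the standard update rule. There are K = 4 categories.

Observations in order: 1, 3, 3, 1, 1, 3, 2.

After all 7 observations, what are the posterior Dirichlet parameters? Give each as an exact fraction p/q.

alpha_1=6, alpha_2=16/3, alpha_3=4, alpha_4=8

obs 1: x=1 → posterior Dirichlet(6, 10/3, 3, 5)
obs 2: x=3 → posterior Dirichlet(6, 10/3, 3, 6)
obs 3: x=3 → posterior Dirichlet(6, 10/3, 3, 7)
obs 4: x=1 → posterior Dirichlet(6, 13/3, 3, 7)
obs 5: x=1 → posterior Dirichlet(6, 16/3, 3, 7)
obs 6: x=3 → posterior Dirichlet(6, 16/3, 3, 8)
obs 7: x=2 → posterior Dirichlet(6, 16/3, 4, 8)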